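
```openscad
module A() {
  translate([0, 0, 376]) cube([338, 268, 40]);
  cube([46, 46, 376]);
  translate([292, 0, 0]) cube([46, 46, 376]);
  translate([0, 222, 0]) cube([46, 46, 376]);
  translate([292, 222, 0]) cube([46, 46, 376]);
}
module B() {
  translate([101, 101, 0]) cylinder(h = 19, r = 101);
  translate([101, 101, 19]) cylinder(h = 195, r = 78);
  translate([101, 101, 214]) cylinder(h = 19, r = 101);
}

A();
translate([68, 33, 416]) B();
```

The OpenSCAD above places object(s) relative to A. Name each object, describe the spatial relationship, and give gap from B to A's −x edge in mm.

A is a stool. B is a spool. The spool is on top of the stool, centred. The gap from the spool to the stool's −x edge is 68 mm.

The spool's min-x is at 68; the stool's min-x is 0; gap = 68 mm.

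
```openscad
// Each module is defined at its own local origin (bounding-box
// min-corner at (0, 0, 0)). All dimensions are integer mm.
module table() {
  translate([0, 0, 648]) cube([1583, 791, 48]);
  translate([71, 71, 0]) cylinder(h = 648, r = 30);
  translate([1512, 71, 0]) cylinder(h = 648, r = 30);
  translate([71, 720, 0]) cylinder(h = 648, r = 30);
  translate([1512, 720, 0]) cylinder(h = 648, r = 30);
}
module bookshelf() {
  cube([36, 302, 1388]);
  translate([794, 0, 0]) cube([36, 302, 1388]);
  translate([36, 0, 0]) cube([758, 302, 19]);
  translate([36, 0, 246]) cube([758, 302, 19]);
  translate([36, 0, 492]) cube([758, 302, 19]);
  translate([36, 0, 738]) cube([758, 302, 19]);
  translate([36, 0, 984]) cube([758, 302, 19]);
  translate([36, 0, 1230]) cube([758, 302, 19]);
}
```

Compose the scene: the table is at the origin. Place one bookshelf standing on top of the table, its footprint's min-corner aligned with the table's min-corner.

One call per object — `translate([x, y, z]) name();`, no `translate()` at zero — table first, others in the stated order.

table();
translate([0, 0, 696]) bookshelf();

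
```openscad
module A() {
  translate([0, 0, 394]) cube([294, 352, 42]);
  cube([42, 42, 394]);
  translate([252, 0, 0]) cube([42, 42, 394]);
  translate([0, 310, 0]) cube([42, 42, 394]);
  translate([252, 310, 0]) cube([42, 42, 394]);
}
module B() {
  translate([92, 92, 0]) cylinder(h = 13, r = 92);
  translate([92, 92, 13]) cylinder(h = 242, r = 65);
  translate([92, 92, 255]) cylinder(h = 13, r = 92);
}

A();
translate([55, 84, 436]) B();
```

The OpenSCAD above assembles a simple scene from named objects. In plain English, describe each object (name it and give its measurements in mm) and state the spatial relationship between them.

A is a simple wooden stool: a rectangular seat 294 mm (x) by 352 mm (y), 42 mm thick, top face at z = 436 mm, on four square legs, each 42×42 mm in cross-section. The legs rest on z = 0, each flush with a corner of the seat.

B is a spool: two coaxial disc flanges of radius 92 mm and thickness 13 mm, joined by a core cylinder of radius 65 mm and height 242 mm. The lower flange rests on z = 0 and the three cylinders share a vertical axis.

The spool is on top of the stool, centred.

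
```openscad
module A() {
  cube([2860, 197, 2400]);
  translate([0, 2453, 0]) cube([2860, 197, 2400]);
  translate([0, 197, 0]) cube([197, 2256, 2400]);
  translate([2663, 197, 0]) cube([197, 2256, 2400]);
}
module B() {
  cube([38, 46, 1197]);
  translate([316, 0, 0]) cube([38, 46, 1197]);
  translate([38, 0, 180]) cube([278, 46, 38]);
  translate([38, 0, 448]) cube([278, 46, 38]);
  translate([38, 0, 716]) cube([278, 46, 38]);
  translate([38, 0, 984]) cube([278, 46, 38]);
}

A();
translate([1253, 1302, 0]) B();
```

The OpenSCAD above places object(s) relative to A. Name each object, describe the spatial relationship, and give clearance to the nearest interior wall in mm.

Clearances: x = 1056, y = 1105; minimum 1056 mm.

A is a house frame. B is a ladder. The ladder sits inside the house frame, centred. The clearance to the nearest interior wall is 1056 mm.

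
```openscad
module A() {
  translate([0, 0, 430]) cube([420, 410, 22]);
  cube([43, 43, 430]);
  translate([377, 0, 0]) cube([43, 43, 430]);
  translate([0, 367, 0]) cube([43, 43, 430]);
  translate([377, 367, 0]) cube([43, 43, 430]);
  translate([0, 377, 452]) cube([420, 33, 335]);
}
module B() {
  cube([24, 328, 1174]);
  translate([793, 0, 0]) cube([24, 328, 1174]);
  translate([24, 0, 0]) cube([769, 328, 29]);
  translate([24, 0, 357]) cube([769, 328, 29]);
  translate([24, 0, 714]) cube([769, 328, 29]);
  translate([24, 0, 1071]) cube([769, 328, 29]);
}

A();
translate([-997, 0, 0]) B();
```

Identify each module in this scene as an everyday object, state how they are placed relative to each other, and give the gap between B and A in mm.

The bookshelf's nearest face is 180 mm from the chair's −x face.

A is a chair. B is a bookshelf. The bookshelf is on the floor beside the chair on its −x side. The gap between the bookshelf and the chair is 180 mm.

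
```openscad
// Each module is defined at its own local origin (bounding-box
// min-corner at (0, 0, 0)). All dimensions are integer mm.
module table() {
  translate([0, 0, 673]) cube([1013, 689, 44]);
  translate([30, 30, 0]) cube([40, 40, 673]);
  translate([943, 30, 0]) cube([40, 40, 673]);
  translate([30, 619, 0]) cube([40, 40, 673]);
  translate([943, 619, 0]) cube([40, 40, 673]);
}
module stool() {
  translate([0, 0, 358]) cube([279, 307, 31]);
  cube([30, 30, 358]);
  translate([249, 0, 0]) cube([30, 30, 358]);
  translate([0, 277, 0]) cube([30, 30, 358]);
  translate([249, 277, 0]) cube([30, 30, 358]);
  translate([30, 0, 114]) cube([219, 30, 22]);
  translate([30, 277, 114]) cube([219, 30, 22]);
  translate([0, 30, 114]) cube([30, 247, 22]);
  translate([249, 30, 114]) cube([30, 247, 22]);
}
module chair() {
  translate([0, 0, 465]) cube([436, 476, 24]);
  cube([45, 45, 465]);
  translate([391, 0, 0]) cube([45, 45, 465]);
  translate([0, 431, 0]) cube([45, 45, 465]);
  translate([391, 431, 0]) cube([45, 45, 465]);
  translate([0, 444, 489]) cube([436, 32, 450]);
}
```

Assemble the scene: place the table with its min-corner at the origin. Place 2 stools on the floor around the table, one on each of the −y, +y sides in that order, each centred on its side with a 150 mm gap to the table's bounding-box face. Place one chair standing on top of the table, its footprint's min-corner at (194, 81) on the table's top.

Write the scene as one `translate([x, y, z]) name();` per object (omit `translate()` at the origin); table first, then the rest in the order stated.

table();
translate([367, -457, 0]) stool();
translate([367, 839, 0]) stool();
translate([194, 81, 717]) chair();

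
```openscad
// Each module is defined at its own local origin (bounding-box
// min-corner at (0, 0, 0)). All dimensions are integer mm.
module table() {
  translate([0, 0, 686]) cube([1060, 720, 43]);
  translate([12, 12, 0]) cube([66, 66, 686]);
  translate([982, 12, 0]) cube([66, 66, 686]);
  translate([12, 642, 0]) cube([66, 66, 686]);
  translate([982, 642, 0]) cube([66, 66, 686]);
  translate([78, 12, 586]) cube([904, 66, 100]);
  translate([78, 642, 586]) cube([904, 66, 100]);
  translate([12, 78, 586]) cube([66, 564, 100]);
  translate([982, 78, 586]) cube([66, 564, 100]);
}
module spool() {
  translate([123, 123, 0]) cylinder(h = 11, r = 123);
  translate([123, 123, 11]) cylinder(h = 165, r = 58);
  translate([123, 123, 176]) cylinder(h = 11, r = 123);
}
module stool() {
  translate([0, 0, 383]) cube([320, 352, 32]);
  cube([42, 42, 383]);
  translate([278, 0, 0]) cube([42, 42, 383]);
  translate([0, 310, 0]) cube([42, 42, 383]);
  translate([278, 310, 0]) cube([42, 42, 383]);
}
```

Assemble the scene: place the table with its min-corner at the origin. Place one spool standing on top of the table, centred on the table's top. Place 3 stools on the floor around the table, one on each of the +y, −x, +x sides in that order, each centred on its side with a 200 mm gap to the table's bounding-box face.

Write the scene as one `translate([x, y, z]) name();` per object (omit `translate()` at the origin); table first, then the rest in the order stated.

table();
translate([407, 237, 729]) spool();
translate([370, 920, 0]) stool();
translate([-520, 184, 0]) stool();
translate([1260, 184, 0]) stool();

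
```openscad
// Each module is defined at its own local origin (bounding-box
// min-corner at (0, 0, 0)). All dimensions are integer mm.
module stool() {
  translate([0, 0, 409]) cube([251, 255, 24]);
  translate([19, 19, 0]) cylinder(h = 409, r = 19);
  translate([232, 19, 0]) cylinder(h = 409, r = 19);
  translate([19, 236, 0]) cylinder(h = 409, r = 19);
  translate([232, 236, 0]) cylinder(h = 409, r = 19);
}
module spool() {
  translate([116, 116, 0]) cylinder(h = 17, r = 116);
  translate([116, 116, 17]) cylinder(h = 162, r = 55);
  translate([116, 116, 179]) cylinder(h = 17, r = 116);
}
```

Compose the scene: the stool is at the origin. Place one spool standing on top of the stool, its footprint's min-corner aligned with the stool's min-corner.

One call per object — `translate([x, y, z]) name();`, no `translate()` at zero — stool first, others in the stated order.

stool();
translate([0, 0, 433]) spool();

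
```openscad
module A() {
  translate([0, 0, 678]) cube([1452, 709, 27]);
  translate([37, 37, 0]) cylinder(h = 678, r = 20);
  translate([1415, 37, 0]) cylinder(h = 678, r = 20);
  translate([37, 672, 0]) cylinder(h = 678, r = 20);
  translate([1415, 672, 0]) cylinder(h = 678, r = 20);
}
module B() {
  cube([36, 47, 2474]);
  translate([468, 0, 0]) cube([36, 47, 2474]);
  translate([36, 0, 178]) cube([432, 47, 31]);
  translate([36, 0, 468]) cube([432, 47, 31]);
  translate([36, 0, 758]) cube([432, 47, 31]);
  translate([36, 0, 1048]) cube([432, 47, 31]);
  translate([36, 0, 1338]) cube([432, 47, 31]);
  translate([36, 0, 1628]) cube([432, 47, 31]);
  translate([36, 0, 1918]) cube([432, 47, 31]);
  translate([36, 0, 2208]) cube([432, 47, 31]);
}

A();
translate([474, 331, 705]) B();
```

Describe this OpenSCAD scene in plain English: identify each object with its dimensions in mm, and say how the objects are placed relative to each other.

A is a rectangular dining table. The top is 1452×709×27 mm with its upper surface at z = 705 mm. It stands on four round legs of 40 mm diameter, each leg's bounding box inset 17 mm from the nearest pair of top edges, running from the floor to the underside of the top.

B is a wooden ladder with two side rails of 36×47 mm section and 2474 mm height, set 504 mm apart overall. Between them run 8 rectangular rungs (47 mm deep, 31 mm thick), front faces flush with the rails' −y face. The bottom of the first rung is 178 mm above the floor and each subsequent rung is 290 mm higher than the one below.

The ladder is on top of the table, centred.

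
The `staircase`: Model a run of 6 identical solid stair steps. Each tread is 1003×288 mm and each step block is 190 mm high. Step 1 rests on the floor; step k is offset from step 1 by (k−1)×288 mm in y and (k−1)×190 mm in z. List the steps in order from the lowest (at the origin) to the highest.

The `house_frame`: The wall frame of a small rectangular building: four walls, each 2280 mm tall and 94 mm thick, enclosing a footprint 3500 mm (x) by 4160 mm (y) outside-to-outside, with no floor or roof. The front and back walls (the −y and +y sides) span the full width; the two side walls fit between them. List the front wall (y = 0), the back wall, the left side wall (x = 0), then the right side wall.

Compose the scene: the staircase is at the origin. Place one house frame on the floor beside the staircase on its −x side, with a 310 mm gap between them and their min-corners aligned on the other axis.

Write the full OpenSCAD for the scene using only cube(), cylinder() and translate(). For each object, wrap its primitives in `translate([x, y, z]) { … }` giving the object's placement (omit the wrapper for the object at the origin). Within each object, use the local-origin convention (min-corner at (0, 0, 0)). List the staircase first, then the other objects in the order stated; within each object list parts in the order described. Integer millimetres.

cube([1003, 288, 190]);
translate([0, 288, 190]) cube([1003, 288, 190]);
translate([0, 576, 380]) cube([1003, 288, 190]);
translate([0, 864, 570]) cube([1003, 288, 190]);
translate([0, 1152, 760]) cube([1003, 288, 190]);
translate([0, 1440, 950]) cube([1003, 288, 190]);
translate([-3810, 0, 0]) {
  cube([3500, 94, 2280]);
  translate([0, 4066, 0]) cube([3500, 94, 2280]);
  translate([0, 94, 0]) cube([94, 3972, 2280]);
  translate([3406, 94, 0]) cube([94, 3972, 2280]);
}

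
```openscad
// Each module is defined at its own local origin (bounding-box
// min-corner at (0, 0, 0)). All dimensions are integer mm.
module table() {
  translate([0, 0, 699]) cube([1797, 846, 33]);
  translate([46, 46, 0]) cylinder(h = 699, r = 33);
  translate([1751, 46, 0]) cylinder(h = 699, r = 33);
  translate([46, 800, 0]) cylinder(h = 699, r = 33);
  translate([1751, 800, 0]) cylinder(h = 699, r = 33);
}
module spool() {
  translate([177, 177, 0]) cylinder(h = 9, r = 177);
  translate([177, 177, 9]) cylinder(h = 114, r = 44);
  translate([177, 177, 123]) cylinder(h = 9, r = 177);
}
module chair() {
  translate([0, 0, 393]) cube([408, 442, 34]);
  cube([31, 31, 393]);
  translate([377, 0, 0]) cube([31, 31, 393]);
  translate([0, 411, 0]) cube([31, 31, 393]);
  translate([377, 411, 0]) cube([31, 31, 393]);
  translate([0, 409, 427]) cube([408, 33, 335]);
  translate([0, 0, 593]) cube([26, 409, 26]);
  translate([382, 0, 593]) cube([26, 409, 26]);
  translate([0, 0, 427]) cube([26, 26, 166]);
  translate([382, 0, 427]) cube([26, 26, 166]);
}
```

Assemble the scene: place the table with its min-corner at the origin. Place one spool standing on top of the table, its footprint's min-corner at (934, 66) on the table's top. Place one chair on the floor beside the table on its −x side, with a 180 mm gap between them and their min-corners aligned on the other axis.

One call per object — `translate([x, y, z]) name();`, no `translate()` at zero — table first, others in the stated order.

table();
translate([934, 66, 732]) spool();
translate([-588, 0, 0]) chair();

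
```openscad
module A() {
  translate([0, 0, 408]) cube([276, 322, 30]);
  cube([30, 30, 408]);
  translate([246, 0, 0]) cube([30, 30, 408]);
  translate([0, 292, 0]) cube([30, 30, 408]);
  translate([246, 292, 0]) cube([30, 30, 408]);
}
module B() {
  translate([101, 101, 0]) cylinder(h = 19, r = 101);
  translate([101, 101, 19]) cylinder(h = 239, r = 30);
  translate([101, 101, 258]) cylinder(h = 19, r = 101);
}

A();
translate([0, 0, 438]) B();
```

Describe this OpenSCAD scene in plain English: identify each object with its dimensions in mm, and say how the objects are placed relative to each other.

A is a simple wooden stool: a rectangular seat 276 mm (x) by 322 mm (y), 30 mm thick, top face at z = 438 mm, on four square legs, each 30×30 mm in cross-section. The legs rest on z = 0, each flush with a corner of the seat.

B is a spool: two coaxial disc flanges of radius 101 mm and thickness 19 mm, joined by a core cylinder of radius 30 mm and height 239 mm. The lower flange rests on z = 0 and the three cylinders share a vertical axis.

The spool is on top of the stool.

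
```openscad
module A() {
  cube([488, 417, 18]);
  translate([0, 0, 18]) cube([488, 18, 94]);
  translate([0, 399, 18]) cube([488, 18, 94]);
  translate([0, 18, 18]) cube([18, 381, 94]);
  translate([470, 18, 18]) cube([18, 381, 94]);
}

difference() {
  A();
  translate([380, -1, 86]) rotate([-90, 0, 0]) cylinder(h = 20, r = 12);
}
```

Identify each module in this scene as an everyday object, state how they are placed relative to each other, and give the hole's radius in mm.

The subtracted cylinder has r = 12 mm.

A is an open box. The open box has a circular hole through its front wall. The hole's radius is 12 mm.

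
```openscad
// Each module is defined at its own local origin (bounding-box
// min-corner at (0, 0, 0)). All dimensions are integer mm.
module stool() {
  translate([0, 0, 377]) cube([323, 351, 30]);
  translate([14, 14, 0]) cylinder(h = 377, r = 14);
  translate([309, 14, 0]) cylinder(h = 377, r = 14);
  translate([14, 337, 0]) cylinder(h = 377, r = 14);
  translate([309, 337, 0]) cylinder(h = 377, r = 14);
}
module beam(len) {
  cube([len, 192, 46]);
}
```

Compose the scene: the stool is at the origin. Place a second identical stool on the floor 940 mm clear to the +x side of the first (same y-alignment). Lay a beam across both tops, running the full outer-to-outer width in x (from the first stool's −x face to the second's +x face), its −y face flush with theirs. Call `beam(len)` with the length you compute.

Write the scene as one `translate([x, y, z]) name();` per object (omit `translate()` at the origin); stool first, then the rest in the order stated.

stool();
translate([1263, 0, 0]) stool();
translate([0, 0, 407]) beam(1586);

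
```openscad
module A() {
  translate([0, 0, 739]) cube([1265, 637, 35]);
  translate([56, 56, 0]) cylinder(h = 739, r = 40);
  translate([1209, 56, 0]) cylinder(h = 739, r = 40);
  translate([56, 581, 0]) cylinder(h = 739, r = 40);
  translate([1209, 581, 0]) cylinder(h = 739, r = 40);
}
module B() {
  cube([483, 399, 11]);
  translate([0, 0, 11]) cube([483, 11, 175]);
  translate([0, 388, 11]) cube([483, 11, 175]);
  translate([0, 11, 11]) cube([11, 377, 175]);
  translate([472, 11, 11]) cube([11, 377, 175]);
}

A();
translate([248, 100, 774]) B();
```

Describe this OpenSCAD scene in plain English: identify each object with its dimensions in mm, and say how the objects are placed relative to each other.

A is a table: top 1265 mm (x) × 637 mm (y), 35 mm thick, upper face at z = 774 mm, on four round legs of 80 mm diameter, each leg's bounding box inset 16 mm from the nearest pair of top edges, running from z = 0 to the bottom of the top.

B is an open storage box with external size 483×399×186 mm and wall thickness 11 mm (the base is also 11 mm thick). The base covers the whole footprint; the four walls stand on the base, with the y-facing walls full-width and the x-facing walls fitting between their inner faces.

The open box is on top of the table.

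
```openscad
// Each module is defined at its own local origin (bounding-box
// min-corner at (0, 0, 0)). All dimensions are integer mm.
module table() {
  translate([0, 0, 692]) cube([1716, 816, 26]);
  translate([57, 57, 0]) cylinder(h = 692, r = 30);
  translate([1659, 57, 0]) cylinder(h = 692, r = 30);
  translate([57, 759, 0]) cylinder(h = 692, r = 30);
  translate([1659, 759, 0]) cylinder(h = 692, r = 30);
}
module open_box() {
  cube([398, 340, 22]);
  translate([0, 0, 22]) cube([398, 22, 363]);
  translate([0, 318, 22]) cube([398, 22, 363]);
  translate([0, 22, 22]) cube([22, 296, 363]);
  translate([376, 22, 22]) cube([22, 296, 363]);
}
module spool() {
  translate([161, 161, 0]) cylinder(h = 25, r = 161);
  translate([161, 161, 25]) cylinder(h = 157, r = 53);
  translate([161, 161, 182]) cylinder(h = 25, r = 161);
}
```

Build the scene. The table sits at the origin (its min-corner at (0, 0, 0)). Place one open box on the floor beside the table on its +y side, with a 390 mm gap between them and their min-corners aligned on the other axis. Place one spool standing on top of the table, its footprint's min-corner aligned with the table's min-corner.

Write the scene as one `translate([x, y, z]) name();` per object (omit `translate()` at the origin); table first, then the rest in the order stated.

table();
translate([0, 1206, 0]) open_box();
translate([0, 0, 718]) spool();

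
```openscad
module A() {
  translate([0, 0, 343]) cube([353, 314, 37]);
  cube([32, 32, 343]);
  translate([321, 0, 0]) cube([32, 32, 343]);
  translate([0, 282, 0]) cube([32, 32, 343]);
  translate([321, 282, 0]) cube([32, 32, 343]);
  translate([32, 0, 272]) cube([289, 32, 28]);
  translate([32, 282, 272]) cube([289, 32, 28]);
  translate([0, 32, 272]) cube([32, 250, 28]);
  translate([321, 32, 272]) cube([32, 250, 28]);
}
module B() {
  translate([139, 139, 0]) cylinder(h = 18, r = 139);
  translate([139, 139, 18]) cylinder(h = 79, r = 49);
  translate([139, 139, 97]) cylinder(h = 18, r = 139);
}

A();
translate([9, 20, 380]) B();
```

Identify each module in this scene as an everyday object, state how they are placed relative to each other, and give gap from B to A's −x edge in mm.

The spool's min-x is at 9; the stool's min-x is 0; gap = 9 mm.

A is a stool. B is a spool. The spool is on top of the stool. The gap from the spool to the stool's −x edge is 9 mm.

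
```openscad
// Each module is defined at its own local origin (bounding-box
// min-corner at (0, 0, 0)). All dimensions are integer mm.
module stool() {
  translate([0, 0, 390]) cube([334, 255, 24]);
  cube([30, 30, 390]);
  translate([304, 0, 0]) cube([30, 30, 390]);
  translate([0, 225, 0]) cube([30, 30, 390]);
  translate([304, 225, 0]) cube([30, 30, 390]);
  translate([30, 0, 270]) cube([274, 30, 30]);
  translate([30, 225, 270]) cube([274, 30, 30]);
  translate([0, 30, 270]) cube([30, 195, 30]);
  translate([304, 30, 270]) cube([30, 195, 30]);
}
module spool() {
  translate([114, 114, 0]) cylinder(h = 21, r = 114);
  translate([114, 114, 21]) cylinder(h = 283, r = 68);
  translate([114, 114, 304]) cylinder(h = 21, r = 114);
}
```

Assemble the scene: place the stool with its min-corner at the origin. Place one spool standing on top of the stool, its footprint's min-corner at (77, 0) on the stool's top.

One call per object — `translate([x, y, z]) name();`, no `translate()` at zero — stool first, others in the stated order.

stool();
translate([77, 0, 414]) spool();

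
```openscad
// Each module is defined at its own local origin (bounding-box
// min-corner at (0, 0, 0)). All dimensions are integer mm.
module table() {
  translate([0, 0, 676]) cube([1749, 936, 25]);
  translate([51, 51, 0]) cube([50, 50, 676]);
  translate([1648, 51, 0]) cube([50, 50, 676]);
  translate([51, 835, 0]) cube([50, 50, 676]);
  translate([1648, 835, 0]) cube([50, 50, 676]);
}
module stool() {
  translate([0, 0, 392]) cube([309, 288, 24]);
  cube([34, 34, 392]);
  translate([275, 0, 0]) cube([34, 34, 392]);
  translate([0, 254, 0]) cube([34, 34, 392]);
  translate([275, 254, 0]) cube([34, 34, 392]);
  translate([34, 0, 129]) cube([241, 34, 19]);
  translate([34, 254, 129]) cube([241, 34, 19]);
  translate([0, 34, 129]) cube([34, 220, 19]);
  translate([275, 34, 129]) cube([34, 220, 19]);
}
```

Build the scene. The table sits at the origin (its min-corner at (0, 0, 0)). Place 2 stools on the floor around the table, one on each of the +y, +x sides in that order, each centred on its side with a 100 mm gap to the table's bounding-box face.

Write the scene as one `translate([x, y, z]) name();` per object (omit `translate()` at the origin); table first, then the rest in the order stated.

table();
translate([720, 1036, 0]) stool();
translate([1849, 324, 0]) stool();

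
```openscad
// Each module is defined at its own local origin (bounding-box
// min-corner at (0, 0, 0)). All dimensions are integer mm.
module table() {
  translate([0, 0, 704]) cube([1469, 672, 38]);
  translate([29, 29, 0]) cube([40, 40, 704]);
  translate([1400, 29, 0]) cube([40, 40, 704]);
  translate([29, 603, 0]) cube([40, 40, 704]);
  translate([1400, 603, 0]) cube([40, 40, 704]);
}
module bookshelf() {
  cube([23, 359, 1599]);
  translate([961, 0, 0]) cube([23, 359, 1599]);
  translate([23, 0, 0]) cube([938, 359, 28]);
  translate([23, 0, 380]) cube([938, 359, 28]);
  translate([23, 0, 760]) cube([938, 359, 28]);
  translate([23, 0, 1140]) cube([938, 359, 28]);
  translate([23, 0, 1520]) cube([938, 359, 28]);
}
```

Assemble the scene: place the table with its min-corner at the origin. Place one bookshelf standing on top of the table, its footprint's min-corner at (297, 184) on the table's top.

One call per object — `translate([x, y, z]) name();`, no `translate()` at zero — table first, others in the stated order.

table();
translate([297, 184, 742]) bookshelf();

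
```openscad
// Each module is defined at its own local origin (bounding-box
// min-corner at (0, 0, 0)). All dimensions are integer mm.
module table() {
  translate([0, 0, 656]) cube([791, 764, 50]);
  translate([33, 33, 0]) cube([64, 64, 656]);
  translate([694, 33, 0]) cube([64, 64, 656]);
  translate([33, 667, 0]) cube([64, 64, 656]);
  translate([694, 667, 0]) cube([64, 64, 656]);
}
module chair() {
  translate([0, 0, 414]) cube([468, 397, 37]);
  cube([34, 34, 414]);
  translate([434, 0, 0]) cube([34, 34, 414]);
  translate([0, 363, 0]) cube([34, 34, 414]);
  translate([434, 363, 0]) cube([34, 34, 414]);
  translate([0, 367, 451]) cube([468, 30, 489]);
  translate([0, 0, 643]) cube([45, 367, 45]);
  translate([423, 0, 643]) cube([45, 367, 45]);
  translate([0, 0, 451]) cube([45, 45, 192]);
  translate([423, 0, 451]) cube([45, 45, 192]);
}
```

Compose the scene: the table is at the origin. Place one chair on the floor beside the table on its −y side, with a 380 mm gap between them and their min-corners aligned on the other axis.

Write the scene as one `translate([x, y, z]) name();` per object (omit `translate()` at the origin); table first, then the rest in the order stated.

table();
translate([0, -777, 0]) chair();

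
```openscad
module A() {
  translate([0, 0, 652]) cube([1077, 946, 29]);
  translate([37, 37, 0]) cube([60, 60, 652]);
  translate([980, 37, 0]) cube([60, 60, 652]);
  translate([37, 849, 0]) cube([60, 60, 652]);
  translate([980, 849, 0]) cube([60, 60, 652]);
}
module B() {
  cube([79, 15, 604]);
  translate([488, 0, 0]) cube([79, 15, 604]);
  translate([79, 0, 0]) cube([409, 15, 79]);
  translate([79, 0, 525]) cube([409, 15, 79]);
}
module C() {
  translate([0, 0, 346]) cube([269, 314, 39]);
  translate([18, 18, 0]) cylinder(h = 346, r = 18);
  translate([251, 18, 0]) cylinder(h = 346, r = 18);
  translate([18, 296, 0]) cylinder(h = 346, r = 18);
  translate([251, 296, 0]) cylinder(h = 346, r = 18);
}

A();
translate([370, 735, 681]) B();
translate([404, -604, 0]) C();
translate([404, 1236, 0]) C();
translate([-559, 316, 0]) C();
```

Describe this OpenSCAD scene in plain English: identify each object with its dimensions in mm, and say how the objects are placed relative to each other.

A is a rectangular dining table. The top is 1077×946×29 mm with its upper surface at z = 681 mm. It stands on four 60×60 mm square legs, each inset 37 mm from the nearest pair of top edges, running from the floor to the underside of the top.

B is a picture frame with a 409×446 mm rectangular opening (x by z) and a uniform 79 mm border on every side. Frame depth is 15 mm along y. It is built from two vertical stiles running the full outside height and two horizontal rails spanning the gap between the stiles.

C is a simple wooden stool: a rectangular seat 269 mm (x) by 314 mm (y), 39 mm thick, top face at z = 385 mm, on four round legs, each 36 mm in diameter. The legs rest on z = 0, each leg's axis is inset half a diameter from the nearest pair of seat edges (so the leg's bounding box is flush with the corner).

The picture frame is on top of the table. Three stools sit around the table at the −y, +y, −x sides.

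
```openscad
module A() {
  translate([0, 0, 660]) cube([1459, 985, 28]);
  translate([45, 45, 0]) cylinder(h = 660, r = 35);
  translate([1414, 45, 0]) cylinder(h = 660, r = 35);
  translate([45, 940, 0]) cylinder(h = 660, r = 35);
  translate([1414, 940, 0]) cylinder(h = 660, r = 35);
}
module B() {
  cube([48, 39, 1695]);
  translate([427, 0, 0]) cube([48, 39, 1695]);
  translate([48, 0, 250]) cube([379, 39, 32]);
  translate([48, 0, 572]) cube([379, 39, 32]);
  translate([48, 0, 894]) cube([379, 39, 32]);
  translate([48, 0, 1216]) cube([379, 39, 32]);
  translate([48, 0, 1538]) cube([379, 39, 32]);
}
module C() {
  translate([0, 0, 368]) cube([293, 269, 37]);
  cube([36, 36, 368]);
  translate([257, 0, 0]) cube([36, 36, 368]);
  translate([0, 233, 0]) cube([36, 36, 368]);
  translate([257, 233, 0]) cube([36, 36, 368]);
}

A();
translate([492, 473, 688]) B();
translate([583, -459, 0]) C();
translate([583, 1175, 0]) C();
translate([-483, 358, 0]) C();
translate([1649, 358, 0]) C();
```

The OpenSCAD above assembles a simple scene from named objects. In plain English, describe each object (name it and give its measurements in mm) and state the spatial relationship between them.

A is a table with a 1459×985 mm rectangular top, 28 mm thick, top surface at z = 688 mm, supported by four round legs of 70 mm diameter, each leg's bounding box inset 10 mm from the nearest pair of top edges, running from the floor.

B is a wooden ladder with two side rails of 48×39 mm section and 1695 mm height, set 475 mm apart overall. Between them run 5 rectangular rungs (39 mm deep, 32 mm thick), front faces flush with the rails' −y face. The bottom of the first rung is 250 mm above the floor and each subsequent rung is 322 mm higher than the one below.

C is a four-legged stool. The seat is 293×269 mm, 37 mm thick, top at z = 405 mm. It stands on four square legs, each 36×36 mm in cross-section, from z = 0 to the seat underside, each flush with a corner of the seat.

The ladder is on top of the table, centred. Four stools sit around the table at the −y, +y, −x, +x sides.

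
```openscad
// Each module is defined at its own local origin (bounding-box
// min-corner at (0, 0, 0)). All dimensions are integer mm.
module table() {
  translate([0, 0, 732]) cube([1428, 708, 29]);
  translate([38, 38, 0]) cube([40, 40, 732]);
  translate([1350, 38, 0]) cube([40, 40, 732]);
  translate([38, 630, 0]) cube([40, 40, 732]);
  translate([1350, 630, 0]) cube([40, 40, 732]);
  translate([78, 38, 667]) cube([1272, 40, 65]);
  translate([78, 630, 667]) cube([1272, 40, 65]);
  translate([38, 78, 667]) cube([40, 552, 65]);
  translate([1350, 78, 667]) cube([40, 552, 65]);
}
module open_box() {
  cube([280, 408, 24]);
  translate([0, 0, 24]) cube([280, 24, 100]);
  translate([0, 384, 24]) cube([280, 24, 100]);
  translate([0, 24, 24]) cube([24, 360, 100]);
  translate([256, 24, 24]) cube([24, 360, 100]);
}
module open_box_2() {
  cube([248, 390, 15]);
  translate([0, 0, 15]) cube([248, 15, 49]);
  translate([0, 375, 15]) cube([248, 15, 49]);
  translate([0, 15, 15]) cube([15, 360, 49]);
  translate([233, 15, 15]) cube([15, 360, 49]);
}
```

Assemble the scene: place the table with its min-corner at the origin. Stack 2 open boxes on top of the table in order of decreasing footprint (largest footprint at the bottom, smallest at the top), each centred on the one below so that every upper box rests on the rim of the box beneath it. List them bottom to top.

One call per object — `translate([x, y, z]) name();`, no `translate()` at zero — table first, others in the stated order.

table();
translate([574, 150, 761]) open_box();
translate([590, 159, 885]) open_box_2();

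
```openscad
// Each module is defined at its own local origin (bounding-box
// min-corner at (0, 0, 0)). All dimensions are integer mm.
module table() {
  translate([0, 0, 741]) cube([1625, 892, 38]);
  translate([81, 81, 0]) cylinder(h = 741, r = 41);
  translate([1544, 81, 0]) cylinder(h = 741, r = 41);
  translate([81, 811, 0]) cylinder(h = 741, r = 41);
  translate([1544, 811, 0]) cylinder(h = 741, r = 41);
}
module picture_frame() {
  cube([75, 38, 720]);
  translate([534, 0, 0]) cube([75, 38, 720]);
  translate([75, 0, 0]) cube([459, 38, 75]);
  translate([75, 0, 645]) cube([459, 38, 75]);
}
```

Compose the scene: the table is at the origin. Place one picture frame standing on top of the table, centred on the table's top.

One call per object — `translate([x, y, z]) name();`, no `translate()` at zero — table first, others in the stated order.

table();
translate([508, 427, 779]) picture_frame();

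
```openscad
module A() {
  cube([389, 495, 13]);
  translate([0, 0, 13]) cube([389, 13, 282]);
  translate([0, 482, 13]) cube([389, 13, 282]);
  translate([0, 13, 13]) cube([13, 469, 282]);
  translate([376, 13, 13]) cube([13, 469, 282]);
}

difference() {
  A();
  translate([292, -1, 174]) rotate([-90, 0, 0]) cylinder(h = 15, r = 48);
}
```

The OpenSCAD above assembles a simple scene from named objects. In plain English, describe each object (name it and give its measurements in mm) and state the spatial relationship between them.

A is an open-topped rectangular box: outside dimensions 389×495×295 mm, with a uniform wall and base thickness of 13 mm. The base is a full 389×495 slab on the floor; four walls sit on top of the base. The front and back walls (the −y and +y sides) span the full width; the two side walls fit between them.

The open box has a circular hole of radius 48 mm through its front wall, centred at (x = 292, z = 174).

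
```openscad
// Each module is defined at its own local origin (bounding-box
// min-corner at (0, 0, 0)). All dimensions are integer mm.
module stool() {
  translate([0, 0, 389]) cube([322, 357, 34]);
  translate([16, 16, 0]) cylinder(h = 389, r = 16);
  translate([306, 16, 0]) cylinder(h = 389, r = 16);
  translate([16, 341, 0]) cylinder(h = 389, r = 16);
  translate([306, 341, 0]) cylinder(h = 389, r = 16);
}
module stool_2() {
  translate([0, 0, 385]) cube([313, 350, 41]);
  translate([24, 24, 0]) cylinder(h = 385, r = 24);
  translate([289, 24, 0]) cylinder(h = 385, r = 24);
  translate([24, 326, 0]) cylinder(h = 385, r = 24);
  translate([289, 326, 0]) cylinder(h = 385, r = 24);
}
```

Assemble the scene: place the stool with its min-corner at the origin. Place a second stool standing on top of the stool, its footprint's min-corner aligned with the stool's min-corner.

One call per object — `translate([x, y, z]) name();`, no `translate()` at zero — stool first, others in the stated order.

stool();
translate([0, 0, 423]) stool_2();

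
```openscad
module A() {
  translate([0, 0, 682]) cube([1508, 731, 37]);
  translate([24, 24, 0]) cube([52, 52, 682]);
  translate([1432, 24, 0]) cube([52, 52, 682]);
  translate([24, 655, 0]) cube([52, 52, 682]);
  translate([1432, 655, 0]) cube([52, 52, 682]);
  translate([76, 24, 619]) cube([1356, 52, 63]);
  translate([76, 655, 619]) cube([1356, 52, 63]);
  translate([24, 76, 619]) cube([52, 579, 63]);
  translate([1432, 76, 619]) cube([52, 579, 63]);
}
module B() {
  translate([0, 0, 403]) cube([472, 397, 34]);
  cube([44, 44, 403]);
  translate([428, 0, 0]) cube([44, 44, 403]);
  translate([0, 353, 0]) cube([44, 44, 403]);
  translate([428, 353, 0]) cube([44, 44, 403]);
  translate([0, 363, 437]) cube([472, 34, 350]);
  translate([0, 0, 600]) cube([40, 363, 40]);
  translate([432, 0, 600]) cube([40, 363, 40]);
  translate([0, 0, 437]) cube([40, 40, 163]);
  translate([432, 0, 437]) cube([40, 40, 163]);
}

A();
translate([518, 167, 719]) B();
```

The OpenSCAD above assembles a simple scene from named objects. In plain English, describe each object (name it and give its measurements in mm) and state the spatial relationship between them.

A is a rectangular dining table. The top is 1508×731×37 mm with its upper surface at z = 719 mm. It stands on four 52×52 mm square legs, each inset 24 mm from the nearest pair of top edges, running from the floor to the underside of the top. Four apron rails, 52 mm thick and 63 mm tall, run between adjacent legs with their top edges flush with the underside of the top and their outer faces flush with the legs' outer faces.

B is a chair: 472×397 mm seat, 34 mm thick, top at z = 437 mm, on four 44 mm square corner legs flush with the seat edges. A 34 mm thick backrest slab spans the full seat width, extending 350 mm above the seat top, its back face flush with the seat's +y edge. Two armrests of 40×40 mm section run along each side from the seat's front edge to the front of the backrest, top faces 203 mm above the seat top and outer faces flush with the seat's x-edges; a 40×40 mm post under the front of each armrest stands on the seat at the front corner.

The chair is on top of the table, centred.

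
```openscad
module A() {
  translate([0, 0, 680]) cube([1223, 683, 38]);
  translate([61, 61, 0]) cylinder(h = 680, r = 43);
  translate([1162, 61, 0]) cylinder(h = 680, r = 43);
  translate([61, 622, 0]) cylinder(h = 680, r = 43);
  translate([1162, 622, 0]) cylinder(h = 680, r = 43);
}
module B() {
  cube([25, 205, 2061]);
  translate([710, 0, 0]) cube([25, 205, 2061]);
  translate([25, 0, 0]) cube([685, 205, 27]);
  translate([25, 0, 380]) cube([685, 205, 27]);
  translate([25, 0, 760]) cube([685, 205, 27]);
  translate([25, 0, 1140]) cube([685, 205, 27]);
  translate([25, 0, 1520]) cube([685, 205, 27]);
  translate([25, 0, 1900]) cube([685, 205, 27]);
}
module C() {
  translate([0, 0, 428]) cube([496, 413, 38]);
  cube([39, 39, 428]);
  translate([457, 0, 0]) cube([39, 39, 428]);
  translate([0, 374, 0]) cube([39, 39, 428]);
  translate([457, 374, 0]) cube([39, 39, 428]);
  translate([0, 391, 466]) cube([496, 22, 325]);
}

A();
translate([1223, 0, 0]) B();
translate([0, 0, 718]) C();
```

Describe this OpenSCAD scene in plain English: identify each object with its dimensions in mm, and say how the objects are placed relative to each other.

A is a rectangular dining table. The top is 1223×683×38 mm with its upper surface at z = 718 mm. It stands on four round legs of 86 mm diameter, each leg's bounding box inset 18 mm from the nearest pair of top edges, running from the floor to the underside of the top.

B is an open bookshelf. Two side panels, each 25 mm thick, 205 mm deep and 2061 mm tall, stand 735 mm apart (outside-to-outside). Between them sit 6 shelves, each 27 mm thick and 205 mm deep, spanning the full gap between the sides. The bottom shelf rests on the floor (its underside at z = 0) and the clear gap between one shelf's top and the next shelf's underside is 353 mm.

C is a chair. The seat is a 496×413×38 mm slab with its top at z = 466 mm, on four 39×39 mm corner legs (flush with the seat edges, standing on z = 0). A flat backrest 22 mm thick, 325 mm tall, spans the full seat width and rises from the seat top along its +y edge, rear face flush with the rear of the seat.

The bookshelf is against the table's +x side, with their −y faces flush. The chair is on top of the table.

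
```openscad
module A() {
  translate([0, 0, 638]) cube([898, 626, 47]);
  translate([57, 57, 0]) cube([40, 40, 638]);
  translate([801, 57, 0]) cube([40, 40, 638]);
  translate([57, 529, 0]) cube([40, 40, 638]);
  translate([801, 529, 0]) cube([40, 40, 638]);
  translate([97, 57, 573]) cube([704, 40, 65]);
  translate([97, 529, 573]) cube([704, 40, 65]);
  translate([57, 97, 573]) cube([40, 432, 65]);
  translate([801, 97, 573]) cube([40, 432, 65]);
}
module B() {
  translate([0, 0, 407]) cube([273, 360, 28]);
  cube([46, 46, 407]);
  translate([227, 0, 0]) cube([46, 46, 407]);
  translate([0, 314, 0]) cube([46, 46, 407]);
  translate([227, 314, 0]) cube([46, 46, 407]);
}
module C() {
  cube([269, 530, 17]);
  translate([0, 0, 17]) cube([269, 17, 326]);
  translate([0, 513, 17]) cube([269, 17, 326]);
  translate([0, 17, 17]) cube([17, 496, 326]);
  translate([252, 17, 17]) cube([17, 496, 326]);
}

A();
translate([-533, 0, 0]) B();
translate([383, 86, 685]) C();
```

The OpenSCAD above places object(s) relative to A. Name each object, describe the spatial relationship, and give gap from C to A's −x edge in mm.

The open box's min-x is at 383; the table's min-x is 0; gap = 383 mm.

A is a table. B is a stool. C is an open box. The stool is on the floor beside the table on its −x side. The open box is on top of the table. The gap from the open box to the table's −x edge is 383 mm.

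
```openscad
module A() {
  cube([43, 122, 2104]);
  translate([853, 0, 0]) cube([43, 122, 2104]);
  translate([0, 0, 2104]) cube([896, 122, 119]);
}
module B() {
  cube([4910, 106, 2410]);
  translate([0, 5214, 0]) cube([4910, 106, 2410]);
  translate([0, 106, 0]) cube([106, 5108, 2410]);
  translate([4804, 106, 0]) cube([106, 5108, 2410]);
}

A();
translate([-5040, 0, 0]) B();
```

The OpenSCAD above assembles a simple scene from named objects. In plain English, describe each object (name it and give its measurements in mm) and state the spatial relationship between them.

A is a rectangular door frame: two vertical jambs of 43×122 mm section, 2104 mm tall, with a clear opening 810 mm wide between their inner faces. A header 119 mm tall and 122 mm deep lies on top of the jambs and spans the full outside width.

B is a box-shaped house frame (walls only): outside footprint 4910×5320 mm, wall height 2410 mm, wall thickness 106 mm. The two y-facing walls run the full x-width; the two x-facing walls fit between the inner faces of the y-facing walls.

The house frame is on the floor beside the door frame on its −x side.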